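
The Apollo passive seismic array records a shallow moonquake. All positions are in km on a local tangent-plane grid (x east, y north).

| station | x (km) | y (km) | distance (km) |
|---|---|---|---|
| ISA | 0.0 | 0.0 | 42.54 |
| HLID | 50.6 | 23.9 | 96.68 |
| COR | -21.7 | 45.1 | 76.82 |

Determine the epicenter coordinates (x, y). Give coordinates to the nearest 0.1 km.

(-28.7, -31.4)

Circle about each station: x² + y² = 42.54²; (x − 50.6)² + (y − 23.9)² = 96.68²; (x + 21.7)² + (y − 45.1)² = 76.82².
Subtracting pairs of circle equations eliminates x²+y² and gives linear equations (the radical axes):
101.2 x + 47.8 y = -4405.80
-43.4 x + 90.2 y = -1586.76
Solving the 2×2 system: x ≈ -28.7, y ≈ -31.4 km.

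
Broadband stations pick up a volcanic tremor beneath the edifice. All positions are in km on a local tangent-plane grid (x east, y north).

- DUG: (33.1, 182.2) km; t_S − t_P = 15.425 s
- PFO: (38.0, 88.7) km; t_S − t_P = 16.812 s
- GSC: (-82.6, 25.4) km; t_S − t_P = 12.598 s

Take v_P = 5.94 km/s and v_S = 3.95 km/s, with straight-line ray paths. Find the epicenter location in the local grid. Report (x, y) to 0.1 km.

-147.3 km east, 159.1 km north

Distance from S−P lag: d = Δt · v_P v_S / (v_P − v_S) = Δt · (5.94·3.95)/(5.94−3.95) ≈ 11.7905·Δt.
So d_DUG = 181.87, d_PFO = 198.22, d_GSC = 148.54 km.
Circle about each station: (x − 33.1)² + (y − 182.2)² = 181.87²; (x − 38.0)² + (y − 88.7)² = 198.22²; (x + 82.6)² + (y − 25.4)² = 148.54².
Subtracting the DUG equation from the PFO and GSC equations removes the quadratic terms:
9.8 x − 187.0 y = -31195.23
-231.4 x − 313.6 y = -15811.96
Solving the 2×2 system: x ≈ -147.3, y ≈ 159.1 km.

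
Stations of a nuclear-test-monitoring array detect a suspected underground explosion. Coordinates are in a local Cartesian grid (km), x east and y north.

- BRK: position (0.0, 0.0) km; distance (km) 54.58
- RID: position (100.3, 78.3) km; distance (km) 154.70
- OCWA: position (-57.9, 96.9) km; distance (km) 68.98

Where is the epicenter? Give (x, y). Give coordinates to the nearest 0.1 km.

-46.3 km east, 28.9 km north

Circle about each station: x² + y² = 54.58²; (x − 100.3)² + (y − 78.3)² = 154.70²; (x + 57.9)² + (y − 96.9)² = 68.98².
Subtracting the BRK equation from the RID and OCWA equations removes the quadratic terms:
200.6 x + 156.6 y = -4762.13
-115.8 x + 193.8 y = 10962.76
Solving the 2×2 system: x ≈ -46.3, y ≈ 28.9 km.
Check against BRK (with the unrounded x, y): √(x²+y²) = 54.58 ≈ 54.58 km. ✓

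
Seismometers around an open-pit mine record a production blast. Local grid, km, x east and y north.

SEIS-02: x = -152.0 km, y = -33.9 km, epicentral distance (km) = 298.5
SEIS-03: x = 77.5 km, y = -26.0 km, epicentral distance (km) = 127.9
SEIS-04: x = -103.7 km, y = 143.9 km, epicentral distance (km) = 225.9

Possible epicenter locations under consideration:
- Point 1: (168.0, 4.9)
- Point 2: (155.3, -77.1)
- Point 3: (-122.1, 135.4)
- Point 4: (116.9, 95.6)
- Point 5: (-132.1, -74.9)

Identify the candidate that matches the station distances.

Point 4

For each candidate, compare |candidate − station| to the reported distance:
Point 1: residuals SEIS-02 23.8, SEIS-03 32.3, SEIS-04 79.3 → max 79.3 km
Point 2: residuals SEIS-02 11.8, SEIS-03 34.8, SEIS-04 114.6 → max 114.6 km
Point 3: residuals SEIS-02 126.6, SEIS-03 128.8, SEIS-04 205.6 → max 205.6 km
Point 4: residuals SEIS-02 0.0, SEIS-03 0.1, SEIS-04 0.1 → max 0.1 km
Point 5: residuals SEIS-02 252.9, SEIS-03 87.3, SEIS-04 5.3 → max 252.9 km
Only Point 4 has all residuals ≈ 0.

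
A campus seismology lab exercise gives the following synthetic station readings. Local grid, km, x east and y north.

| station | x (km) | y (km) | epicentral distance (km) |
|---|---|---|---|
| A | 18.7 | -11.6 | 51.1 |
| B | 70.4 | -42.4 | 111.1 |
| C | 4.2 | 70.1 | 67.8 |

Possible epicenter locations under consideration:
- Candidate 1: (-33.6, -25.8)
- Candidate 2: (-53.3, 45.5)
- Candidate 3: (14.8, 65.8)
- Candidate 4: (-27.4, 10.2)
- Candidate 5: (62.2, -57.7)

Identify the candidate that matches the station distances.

For each candidate, compare |candidate − station| to the reported distance:
Candidate 1: residuals A 3.1, B 5.8, C 35.3 → max 35.3 km
Candidate 2: residuals A 40.8, B 40.7, C 5.3 → max 40.8 km
Candidate 3: residuals A 26.4, B 10.5, C 56.4 → max 56.4 km
Candidate 4: residuals A 0.1, B 0.1, C 0.1 → max 0.1 km
Candidate 5: residuals A 12.3, B 93.7, C 72.5 → max 93.7 km
Only Candidate 4 has all residuals ≈ 0.

Candidate 4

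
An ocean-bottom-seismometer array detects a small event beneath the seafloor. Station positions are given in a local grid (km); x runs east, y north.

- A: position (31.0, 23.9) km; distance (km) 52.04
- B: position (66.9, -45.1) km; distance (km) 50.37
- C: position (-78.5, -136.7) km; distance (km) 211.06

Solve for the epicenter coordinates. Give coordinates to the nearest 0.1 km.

79.0 km east, 3.8 km north

Circle about each station: (x − 31.0)² + (y − 23.9)² = 52.04²; (x − 66.9)² + (y + 45.1)² = 50.37²; (x + 78.5)² + (y + 136.7)² = 211.06².
Subtracting the A equation from the B and C equations removes the quadratic terms:
71.8 x − 138.0 y = 5148.43
-219.0 x − 321.2 y = -18521.23
Solving the 2×2 system: x ≈ 79.0, y ≈ 3.8 km.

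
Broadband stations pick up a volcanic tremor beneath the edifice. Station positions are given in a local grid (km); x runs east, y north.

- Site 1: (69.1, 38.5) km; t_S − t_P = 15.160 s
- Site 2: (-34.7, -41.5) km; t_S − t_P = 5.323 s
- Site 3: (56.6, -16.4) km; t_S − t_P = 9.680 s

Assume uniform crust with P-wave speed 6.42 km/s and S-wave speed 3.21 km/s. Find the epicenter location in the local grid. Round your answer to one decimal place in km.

Distance from S−P lag: d = Δt · v_P v_S / (v_P − v_S) = Δt · (6.42·3.21)/(6.42−3.21) ≈ 6.4200·Δt.
So d_Site 1 = 97.33, d_Site 2 = 34.17, d_Site 3 = 62.15 km.
Circle about each station: (x − 69.1)² + (y − 38.5)² = 97.33²; (x + 34.7)² + (y + 41.5)² = 34.17²; (x − 56.6)² + (y + 16.4)² = 62.15².
Subtracting pairs of circle equations eliminates x²+y² and gives linear equations (the radical axes):
-207.6 x − 160.0 y = 4974.82
-25.0 x − 109.8 y = 2825.97
Solving the 2×2 system: x ≈ -5.0, y ≈ -24.6 km.
Check against Site 1 (with the unrounded x, y): √((x − 69.1)²+(y − 38.5)²) = 97.33 ≈ 97.33 km. ✓

-5.0 km east, -24.6 km north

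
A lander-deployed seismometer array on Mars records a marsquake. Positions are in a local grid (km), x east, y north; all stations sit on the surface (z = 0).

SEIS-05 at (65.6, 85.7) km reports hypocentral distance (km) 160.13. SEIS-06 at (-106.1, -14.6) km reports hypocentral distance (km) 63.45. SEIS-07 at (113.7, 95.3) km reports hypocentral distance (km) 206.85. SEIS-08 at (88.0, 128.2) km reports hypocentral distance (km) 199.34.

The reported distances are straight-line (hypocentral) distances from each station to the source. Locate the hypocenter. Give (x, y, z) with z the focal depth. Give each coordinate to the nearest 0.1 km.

Each station gives a sphere (x−x_i)² + (y−y_i)² + z² = d_i² (stations at z=0).
Subtracting the SEIS-05 sphere from SEIS-06 and SEIS-07: z² cancels, leaving linear equations in x and y:
-343.4 x − 200.6 y = 21438.23
96.2 x + 19.2 y = -6783.38
Solving: x ≈ -74.709, y ≈ 21.020 km (keep extra digits for the depth step; rounded: -74.7, 21.0).
Then from the SEIS-05 sphere: z² = 160.13² − (x − 65.6)² − (y − 85.7)² with x = -74.709, y = 21.020, so z ≈ 42.089 ≈ 42.1 km.

x ≈ -74.7 km, y ≈ 21.0 km, depth ≈ 42.1 km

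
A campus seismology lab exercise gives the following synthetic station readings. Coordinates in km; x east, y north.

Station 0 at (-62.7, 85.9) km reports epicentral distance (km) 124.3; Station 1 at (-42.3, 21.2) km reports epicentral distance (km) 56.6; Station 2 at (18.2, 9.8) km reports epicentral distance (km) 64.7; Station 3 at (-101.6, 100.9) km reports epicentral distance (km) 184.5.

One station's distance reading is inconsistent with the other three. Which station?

Solve using three stations at a time. Using Station 0, Station 1, Station 2 (subtract circle equations pairwise → linear system) gives (x, y) ≈ (-29.5, -33.8).
Distances from that point to each station vs reported:
  Station 0: calculated 124.3 vs reported 124.3 → residual 0.0 km
  Station 1: calculated 56.5 vs reported 56.6 → residual 0.1 km
  Station 2: calculated 64.6 vs reported 64.7 → residual 0.1 km
  Station 3: calculated 152.8 vs reported 184.5 → residual 31.7 km
Station 0, Station 1, Station 2 are mutually consistent (residuals ≈ 0); Station 3 is off by 31.7 km.

Station 3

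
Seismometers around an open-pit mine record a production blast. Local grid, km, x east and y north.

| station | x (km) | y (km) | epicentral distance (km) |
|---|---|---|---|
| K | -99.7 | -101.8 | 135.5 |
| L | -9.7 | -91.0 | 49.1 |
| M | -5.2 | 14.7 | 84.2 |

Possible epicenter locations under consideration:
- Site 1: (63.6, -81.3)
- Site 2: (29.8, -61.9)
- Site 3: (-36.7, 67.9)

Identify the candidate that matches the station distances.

For each candidate, compare |candidate − station| to the reported distance:
Site 1: residuals K 29.1, L 24.8, M 33.9 → max 33.9 km
Site 2: residuals K 0.0, L 0.0, M 0.0 → max 0.0 km
Site 3: residuals K 45.5, L 112.1, M 22.4 → max 112.1 km
Only Site 2 has all residuals ≈ 0.

Site 2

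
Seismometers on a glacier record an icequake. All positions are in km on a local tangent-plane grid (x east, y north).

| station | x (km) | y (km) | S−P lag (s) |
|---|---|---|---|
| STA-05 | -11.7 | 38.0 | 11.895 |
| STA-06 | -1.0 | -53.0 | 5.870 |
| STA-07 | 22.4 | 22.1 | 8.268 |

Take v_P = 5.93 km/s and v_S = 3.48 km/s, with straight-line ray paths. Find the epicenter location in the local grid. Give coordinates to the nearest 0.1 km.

Distance from S−P lag: d = Δt · v_P v_S / (v_P − v_S) = Δt · (5.93·3.48)/(5.93−3.48) ≈ 8.4230·Δt.
So d_STA-05 = 100.19, d_STA-06 = 49.44, d_STA-07 = 69.64 km.
Circle about each station: (x + 11.7)² + (y − 38.0)² = 100.19²; (x + 1.0)² + (y + 53.0)² = 49.44²; (x − 22.4)² + (y − 22.1)² = 69.64².
Subtracting pairs of circle equations eliminates x²+y² and gives linear equations (the radical axes):
21.4 x − 182.0 y = 8822.83
68.2 x − 31.8 y = 4597.59
Solving the 2×2 system: x ≈ 47.4, y ≈ -42.9 km.
Check against STA-05 (with the unrounded x, y): √((x + 11.7)²+(y − 38.0)²) = 100.20 ≈ 100.19 km. ✓

(47.4, -42.9)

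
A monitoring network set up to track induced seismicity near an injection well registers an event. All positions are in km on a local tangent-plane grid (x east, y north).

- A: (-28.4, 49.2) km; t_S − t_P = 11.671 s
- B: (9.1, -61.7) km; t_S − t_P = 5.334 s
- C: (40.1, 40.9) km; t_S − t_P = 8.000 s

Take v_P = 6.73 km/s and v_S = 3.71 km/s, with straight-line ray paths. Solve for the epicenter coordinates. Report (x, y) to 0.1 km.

Distance from S−P lag: d = Δt · v_P v_S / (v_P − v_S) = Δt · (6.73·3.71)/(6.73−3.71) ≈ 8.2676·Δt.
So d_A = 96.49, d_B = 44.10, d_C = 66.14 km.
Circle about each station: (x + 28.4)² + (y − 49.2)² = 96.49²; (x − 9.1)² + (y + 61.7)² = 44.10²; (x − 40.1)² + (y − 40.9)² = 66.14².
Subtracting pairs of circle equations eliminates x²+y² and gives linear equations (the radical axes):
75.0 x − 221.8 y = 8028.01
137.0 x − 16.6 y = 4989.44
Solving the 2×2 system: x ≈ 33.4, y ≈ -24.9 km.

(33.4, -24.9)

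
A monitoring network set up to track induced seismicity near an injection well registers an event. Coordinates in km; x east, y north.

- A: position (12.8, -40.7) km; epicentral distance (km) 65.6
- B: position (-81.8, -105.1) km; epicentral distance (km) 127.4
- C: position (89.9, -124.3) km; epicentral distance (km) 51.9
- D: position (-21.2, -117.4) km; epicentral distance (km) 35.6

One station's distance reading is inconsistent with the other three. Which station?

Solve using three stations at a time. Using A, B, C (subtract circle equations pairwise → linear system) gives (x, y) ≈ (45.4, -97.6).
Distances from that point to each station vs reported:
  A: calculated 65.6 vs reported 65.6 → residual 0.0 km
  B: calculated 127.4 vs reported 127.4 → residual 0.0 km
  C: calculated 51.9 vs reported 51.9 → residual 0.0 km
  D: calculated 69.5 vs reported 35.6 → residual 33.9 km
A, B, C are mutually consistent (residuals ≈ 0); D is off by 33.9 km.

D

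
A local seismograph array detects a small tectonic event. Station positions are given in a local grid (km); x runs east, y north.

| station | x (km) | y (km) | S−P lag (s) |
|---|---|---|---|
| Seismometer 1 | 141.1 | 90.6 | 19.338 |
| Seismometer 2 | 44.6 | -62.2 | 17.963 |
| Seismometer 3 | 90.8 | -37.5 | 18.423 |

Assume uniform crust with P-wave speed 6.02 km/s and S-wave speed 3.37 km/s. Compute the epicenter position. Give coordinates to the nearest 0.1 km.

Distance from S−P lag: d = Δt · v_P v_S / (v_P − v_S) = Δt · (6.02·3.37)/(6.02−3.37) ≈ 7.6556·Δt.
So d_Seismometer 1 = 148.04, d_Seismometer 2 = 137.52, d_Seismometer 3 = 141.04 km.
Circle about each station: (x − 141.1)² + (y − 90.6)² = 148.04²; (x − 44.6)² + (y + 62.2)² = 137.52²; (x − 90.8)² + (y + 37.5)² = 141.04².
Subtracting the Seismometer 1 equation from the Seismometer 2 and Seismometer 3 equations removes the quadratic terms:
-193.0 x − 305.6 y = -19255.48
-100.6 x − 256.2 y = -16443.12
Solving the 2×2 system: x ≈ -4.9, y ≈ 66.1 km.

x ≈ -4.9 km, y ≈ 66.1 km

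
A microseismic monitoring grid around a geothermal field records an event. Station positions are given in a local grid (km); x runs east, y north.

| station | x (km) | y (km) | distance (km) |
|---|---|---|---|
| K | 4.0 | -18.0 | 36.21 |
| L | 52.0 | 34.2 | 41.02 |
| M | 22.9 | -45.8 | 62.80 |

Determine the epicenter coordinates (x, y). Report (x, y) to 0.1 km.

x ≈ 15.0 km, y ≈ 16.5 km

Circle about each station: (x − 4.0)² + (y + 18.0)² = 36.21²; (x − 52.0)² + (y − 34.2)² = 41.02²; (x − 22.9)² + (y + 45.8)² = 62.80².
Subtracting pairs of circle equations eliminates x²+y² and gives linear equations (the radical axes):
96.0 x + 104.4 y = 3162.16
37.8 x − 55.6 y = -350.63
Solving the 2×2 system: x ≈ 15.0, y ≈ 16.5 km.
Check against K (with the unrounded x, y): √((x − 4.0)²+(y + 18.0)²) = 36.21 ≈ 36.21 km. ✓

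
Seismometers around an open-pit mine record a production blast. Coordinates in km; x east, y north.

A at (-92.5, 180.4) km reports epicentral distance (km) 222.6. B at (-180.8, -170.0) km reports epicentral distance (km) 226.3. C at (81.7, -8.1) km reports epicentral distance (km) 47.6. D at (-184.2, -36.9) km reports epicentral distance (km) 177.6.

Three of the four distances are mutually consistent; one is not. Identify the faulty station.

Solve using three stations at a time. Using A, B, D (subtract circle equations pairwise → linear system) gives (x, y) ≈ (-7.1, -25.1).
Distances from that point to each station vs reported:
  A: calculated 222.5 vs reported 222.6 → residual 0.1 km
  B: calculated 226.2 vs reported 226.3 → residual 0.1 km
  C: calculated 90.4 vs reported 47.6 → residual 42.8 km
  D: calculated 177.5 vs reported 177.6 → residual 0.1 km
A, B, D are mutually consistent (residuals ≈ 0); C is off by 42.8 km.

C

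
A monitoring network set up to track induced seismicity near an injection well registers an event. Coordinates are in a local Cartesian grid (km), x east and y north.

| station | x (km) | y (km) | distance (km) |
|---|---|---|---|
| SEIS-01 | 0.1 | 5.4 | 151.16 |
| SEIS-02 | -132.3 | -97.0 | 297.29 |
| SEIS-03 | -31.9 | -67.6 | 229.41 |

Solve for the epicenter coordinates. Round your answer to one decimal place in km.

26.7 km east, 154.2 km north

Circle about each station: (x − 0.1)² + (y − 5.4)² = 151.16²; (x + 132.3)² + (y + 97.0)² = 297.29²; (x + 31.9)² + (y + 67.6)² = 229.41².
Subtracting pairs of circle equations eliminates x²+y² and gives linear equations (the radical axes):
-264.8 x − 204.8 y = -38648.88
-64.0 x − 146.0 y = -24221.40
Solving the 2×2 system: x ≈ 26.7, y ≈ 154.2 km.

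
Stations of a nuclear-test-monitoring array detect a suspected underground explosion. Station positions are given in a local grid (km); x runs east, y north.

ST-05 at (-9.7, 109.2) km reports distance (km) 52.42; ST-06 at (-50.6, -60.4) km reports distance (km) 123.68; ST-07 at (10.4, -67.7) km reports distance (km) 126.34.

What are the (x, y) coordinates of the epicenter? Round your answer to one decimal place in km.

Circle about each station: (x + 9.7)² + (y − 109.2)² = 52.42²; (x + 50.6)² + (y + 60.4)² = 123.68²; (x − 10.4)² + (y + 67.7)² = 126.34².
Subtracting pairs of circle equations eliminates x²+y² and gives linear equations (the radical axes):
-81.8 x − 339.2 y = -18359.10
40.2 x − 353.8 y = -20541.22
Solving the 2×2 system: x ≈ -11.1, y ≈ 56.8 km.

x ≈ -11.1 km, y ≈ 56.8 km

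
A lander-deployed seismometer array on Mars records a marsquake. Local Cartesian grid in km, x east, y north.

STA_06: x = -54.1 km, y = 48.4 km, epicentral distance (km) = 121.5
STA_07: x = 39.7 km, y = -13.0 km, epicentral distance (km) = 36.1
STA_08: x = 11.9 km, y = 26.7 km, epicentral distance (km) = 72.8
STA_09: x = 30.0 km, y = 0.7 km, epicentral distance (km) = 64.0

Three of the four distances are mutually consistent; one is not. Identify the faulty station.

Solve using three stations at a time. Using STA_06, STA_07, STA_08 (subtract circle equations pairwise → linear system) gives (x, y) ≈ (23.4, -45.2).
Distances from that point to each station vs reported:
  STA_06: calculated 121.5 vs reported 121.5 → residual 0.0 km
  STA_07: calculated 36.1 vs reported 36.1 → residual 0.0 km
  STA_08: calculated 72.8 vs reported 72.8 → residual 0.0 km
  STA_09: calculated 46.4 vs reported 64.0 → residual 17.6 km
STA_06, STA_07, STA_08 are mutually consistent (residuals ≈ 0); STA_09 is off by 17.6 km.

STA_09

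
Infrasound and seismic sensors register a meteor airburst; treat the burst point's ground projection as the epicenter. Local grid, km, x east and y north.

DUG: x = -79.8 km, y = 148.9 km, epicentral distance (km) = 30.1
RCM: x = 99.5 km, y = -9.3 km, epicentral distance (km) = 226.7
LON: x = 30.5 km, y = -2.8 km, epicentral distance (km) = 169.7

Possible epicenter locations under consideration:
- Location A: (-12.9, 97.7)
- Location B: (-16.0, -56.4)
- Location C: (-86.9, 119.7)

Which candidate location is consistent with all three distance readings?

For each candidate, compare |candidate − station| to the reported distance:
Location A: residuals DUG 54.1, RCM 71.5, LON 60.2 → max 71.5 km
Location B: residuals DUG 184.9, RCM 102.0, LON 98.7 → max 184.9 km
Location C: residuals DUG 0.0, RCM 0.0, LON 0.0 → max 0.0 km
Only Location C has all residuals ≈ 0.

Location C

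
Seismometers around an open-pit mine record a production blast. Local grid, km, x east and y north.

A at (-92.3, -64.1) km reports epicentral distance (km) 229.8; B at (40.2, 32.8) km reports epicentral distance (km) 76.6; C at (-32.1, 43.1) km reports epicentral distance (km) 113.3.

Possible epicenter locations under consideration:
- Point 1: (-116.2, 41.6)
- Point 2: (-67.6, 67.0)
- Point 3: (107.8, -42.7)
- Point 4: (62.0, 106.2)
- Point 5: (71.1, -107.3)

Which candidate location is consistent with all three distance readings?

For each candidate, compare |candidate − station| to the reported distance:
Point 1: residuals A 121.4, B 80.0, C 29.2 → max 121.4 km
Point 2: residuals A 96.4, B 36.5, C 70.5 → max 96.4 km
Point 3: residuals A 28.6, B 24.7, C 50.8 → max 50.8 km
Point 4: residuals A 0.0, B 0.0, C 0.0 → max 0.0 km
Point 5: residuals A 60.8, B 66.9, C 69.1 → max 69.1 km
Only Point 4 has all residuals ≈ 0.

Point 4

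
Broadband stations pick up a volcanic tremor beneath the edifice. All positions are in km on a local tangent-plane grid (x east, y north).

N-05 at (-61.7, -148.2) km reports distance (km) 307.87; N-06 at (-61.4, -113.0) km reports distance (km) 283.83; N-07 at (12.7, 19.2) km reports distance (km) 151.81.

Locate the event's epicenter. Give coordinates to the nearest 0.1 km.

Circle about each station: (x + 61.7)² + (y + 148.2)² = 307.87²; (x + 61.4)² + (y + 113.0)² = 283.83²; (x − 12.7)² + (y − 19.2)² = 151.81².
Subtracting the N-05 equation from the N-06 and N-07 equations removes the quadratic terms:
0.6 x + 70.4 y = 4993.30
148.8 x + 334.8 y = 46497.46
Solving the 2×2 system: x ≈ 155.9, y ≈ 69.6 km.
Check against N-05 (with the unrounded x, y): √((x + 61.7)²+(y + 148.2)²) = 307.86 ≈ 307.87 km. ✓

155.9 km east, 69.6 km north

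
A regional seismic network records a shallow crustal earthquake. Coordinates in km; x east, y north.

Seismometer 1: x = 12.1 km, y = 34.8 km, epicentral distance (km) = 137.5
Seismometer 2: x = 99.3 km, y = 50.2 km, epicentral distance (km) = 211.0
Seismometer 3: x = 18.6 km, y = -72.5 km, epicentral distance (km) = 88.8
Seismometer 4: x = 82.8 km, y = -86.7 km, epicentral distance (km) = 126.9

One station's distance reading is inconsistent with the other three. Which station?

Seismometer 4

Solve using three stations at a time. Using Seismometer 1, Seismometer 2, Seismometer 3 (subtract circle equations pairwise → linear system) gives (x, y) ≈ (-70.4, -75.4).
Distances from that point to each station vs reported:
  Seismometer 1: calculated 137.6 vs reported 137.5 → residual 0.1 km
  Seismometer 2: calculated 211.1 vs reported 211.0 → residual 0.1 km
  Seismometer 3: calculated 89.0 vs reported 88.8 → residual 0.2 km
  Seismometer 4: calculated 153.6 vs reported 126.9 → residual 26.7 km
Seismometer 1, Seismometer 2, Seismometer 3 are mutually consistent (residuals ≈ 0); Seismometer 4 is off by 26.7 km.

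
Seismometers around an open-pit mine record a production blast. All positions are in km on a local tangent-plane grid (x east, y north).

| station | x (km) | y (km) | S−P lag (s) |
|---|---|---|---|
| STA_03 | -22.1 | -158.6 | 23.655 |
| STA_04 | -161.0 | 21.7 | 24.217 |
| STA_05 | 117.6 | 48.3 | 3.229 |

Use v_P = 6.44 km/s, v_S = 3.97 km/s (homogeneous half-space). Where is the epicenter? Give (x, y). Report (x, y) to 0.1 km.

Distance from S−P lag: d = Δt · v_P v_S / (v_P − v_S) = Δt · (6.44·3.97)/(6.44−3.97) ≈ 10.3509·Δt.
So d_STA_03 = 244.85, d_STA_04 = 250.67, d_STA_05 = 33.42 km.
Circle about each station: (x + 22.1)² + (y + 158.6)² = 244.85²; (x + 161.0)² + (y − 21.7)² = 250.67²; (x − 117.6)² + (y − 48.3)² = 33.42².
Subtracting the STA_03 equation from the STA_04 and STA_05 equations removes the quadratic terms:
-277.8 x + 360.6 y = -2134.41
279.4 x + 413.8 y = 49354.91
Solving the 2×2 system: x ≈ 86.6, y ≈ 60.8 km.

x ≈ 86.6 km, y ≈ 60.8 km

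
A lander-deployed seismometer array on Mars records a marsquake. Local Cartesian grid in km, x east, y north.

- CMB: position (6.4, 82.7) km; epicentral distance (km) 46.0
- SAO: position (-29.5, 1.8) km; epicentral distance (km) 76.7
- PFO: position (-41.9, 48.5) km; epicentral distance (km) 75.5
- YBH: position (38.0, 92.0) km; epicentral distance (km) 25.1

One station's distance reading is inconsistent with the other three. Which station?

Solve using three stations at a time. Using CMB, SAO, PFO (subtract circle equations pairwise → linear system) gives (x, y) ≈ (33.6, 45.5).
Distances from that point to each station vs reported:
  CMB: calculated 46.1 vs reported 46.0 → residual 0.1 km
  SAO: calculated 76.7 vs reported 76.7 → residual 0.0 km
  PFO: calculated 75.5 vs reported 75.5 → residual 0.0 km
  YBH: calculated 46.7 vs reported 25.1 → residual 21.6 km
CMB, SAO, PFO are mutually consistent (residuals ≈ 0); YBH is off by 21.6 km.

YBH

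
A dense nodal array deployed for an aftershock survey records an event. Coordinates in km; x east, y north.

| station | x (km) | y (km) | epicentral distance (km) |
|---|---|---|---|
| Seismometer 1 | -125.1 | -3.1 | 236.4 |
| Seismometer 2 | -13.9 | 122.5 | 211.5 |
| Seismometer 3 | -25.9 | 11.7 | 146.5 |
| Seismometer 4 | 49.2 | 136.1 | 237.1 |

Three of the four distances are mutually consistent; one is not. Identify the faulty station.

Solve using three stations at a time. Using Seismometer 1, Seismometer 2, Seismometer 3 (subtract circle equations pairwise → linear system) gives (x, y) ≈ (106.3, -51.6).
Distances from that point to each station vs reported:
  Seismometer 1: calculated 236.5 vs reported 236.4 → residual 0.1 km
  Seismometer 2: calculated 211.6 vs reported 211.5 → residual 0.1 km
  Seismometer 3: calculated 146.6 vs reported 146.5 → residual 0.1 km
  Seismometer 4: calculated 196.2 vs reported 237.1 → residual 40.9 km
Seismometer 1, Seismometer 2, Seismometer 3 are mutually consistent (residuals ≈ 0); Seismometer 4 is off by 40.9 km.

Seismometer 4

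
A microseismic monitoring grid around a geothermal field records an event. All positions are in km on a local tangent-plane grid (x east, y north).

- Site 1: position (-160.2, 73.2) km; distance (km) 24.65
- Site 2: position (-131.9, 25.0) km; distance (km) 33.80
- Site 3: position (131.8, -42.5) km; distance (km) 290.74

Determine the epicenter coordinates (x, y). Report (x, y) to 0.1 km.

Circle about each station: (x + 160.2)² + (y − 73.2)² = 24.65²; (x + 131.9)² + (y − 25.0)² = 33.80²; (x − 131.8)² + (y + 42.5)² = 290.74².
Subtracting pairs of circle equations eliminates x²+y² and gives linear equations (the radical axes):
56.6 x − 96.4 y = -13534.49
584.0 x − 231.4 y = -95766.92
Solving the 2×2 system: x ≈ -141.2, y ≈ 57.5 km.

(-141.2, 57.5)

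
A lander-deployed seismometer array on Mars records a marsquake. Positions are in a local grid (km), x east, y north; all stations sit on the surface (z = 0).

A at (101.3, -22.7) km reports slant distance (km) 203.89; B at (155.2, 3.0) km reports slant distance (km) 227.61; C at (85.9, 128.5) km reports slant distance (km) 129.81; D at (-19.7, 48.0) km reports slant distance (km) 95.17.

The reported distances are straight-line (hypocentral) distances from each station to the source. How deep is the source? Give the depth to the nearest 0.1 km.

Each station gives a sphere (x−x_i)² + (y−y_i)² + z² = d_i² (stations at z=0).
Subtracting the A sphere from B and C: z² cancels, leaving linear equations in x and y:
107.8 x + 51.4 y = 3083.88
-30.8 x + 302.4 y = 37834.58
Solving: x ≈ -29.610, y ≈ 122.098 km (keep extra digits for the depth step; rounded: -29.6, 122.1).
Then from the A sphere: z² = 203.89² − (x − 101.3)² − (y + 22.7)² with x = -29.610, y = 122.098, so z ≈ 58.883 ≈ 58.9 km.
Check against D (with the unrounded solution): distance 95.16 ≈ 95.17 km. ✓

z ≈ 58.9 km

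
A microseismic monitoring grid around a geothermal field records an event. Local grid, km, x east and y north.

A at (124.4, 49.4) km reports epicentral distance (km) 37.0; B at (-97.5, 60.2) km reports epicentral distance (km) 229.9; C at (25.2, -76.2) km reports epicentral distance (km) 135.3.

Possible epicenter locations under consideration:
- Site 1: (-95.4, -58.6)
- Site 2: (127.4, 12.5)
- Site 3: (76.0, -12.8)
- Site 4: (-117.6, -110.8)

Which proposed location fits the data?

For each candidate, compare |candidate − station| to the reported distance:
Site 1: residuals A 207.9, B 111.1, C 13.4 → max 207.9 km
Site 2: residuals A 0.0, B 0.0, C 0.0 → max 0.0 km
Site 3: residuals A 41.8, B 41.7, C 54.1 → max 54.1 km
Site 4: residuals A 253.2, B 57.7, C 11.6 → max 253.2 km
Only Site 2 has all residuals ≈ 0.

Site 2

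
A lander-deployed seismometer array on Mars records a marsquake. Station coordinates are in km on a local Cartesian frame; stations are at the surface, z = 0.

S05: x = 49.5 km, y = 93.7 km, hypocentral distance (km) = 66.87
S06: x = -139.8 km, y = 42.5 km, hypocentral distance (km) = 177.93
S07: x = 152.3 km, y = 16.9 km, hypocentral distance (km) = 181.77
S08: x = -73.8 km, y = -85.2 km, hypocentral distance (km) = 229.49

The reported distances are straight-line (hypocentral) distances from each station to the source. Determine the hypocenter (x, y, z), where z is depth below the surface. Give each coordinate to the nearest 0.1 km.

Each station gives a sphere (x−x_i)² + (y−y_i)² + z² = d_i² (stations at z=0).
Subtracting the S05 sphere from S06 and S07: z² cancels, leaving linear equations in x and y:
-378.6 x − 102.4 y = -17067.14
205.6 x − 153.6 y = -16317.78
Solving: x ≈ 12.001, y ≈ 122.300 km (keep extra digits for the depth step; rounded: 12.0, 122.3).
Then from the S05 sphere: z² = 66.87² − (x − 49.5)² − (y − 93.7)² with x = 12.001, y = 122.300, so z ≈ 47.407 ≈ 47.4 km.
Check against S08 (with the unrounded solution): distance 229.49 ≈ 229.49 km. ✓

(12.0, 122.3, 47.4)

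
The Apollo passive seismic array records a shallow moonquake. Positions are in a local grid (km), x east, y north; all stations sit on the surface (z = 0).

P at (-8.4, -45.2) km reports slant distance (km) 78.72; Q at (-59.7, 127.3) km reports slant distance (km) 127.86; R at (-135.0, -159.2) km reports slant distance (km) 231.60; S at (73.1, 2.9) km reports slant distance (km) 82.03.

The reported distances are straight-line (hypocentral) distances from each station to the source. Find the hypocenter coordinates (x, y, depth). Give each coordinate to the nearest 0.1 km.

x ≈ 3.2 km, y ≈ 22.7 km, depth ≈ 38.1 km

Each station gives a sphere (x−x_i)² + (y−y_i)² + z² = d_i² (stations at z=0).
Subtracting the P sphere from Q and R: z² cancels, leaving linear equations in x and y:
-102.6 x + 345.0 y = 7504.44
-253.2 x − 228.0 y = -5985.68
Solving: x ≈ 3.197, y ≈ 22.703 km (keep extra digits for the depth step; rounded: 3.2, 22.7).
Then from the P sphere: z² = 78.72² − (x + 8.4)² − (y + 45.2)² with x = 3.197, y = 22.703, so z ≈ 38.099 ≈ 38.1 km.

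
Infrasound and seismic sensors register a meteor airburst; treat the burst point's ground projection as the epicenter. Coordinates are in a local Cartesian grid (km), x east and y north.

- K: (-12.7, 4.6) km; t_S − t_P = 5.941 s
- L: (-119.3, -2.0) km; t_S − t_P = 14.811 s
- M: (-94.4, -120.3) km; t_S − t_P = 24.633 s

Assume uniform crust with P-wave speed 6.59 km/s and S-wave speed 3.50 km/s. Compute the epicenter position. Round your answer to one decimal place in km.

(-20.8, 48.2)

Distance from S−P lag: d = Δt · v_P v_S / (v_P − v_S) = Δt · (6.59·3.50)/(6.59−3.50) ≈ 7.4644·Δt.
So d_K = 44.35, d_L = 110.56, d_M = 183.87 km.
Circle about each station: (x + 12.7)² + (y − 4.6)² = 44.35²; (x + 119.3)² + (y + 2.0)² = 110.56²; (x + 94.4)² + (y + 120.3)² = 183.87².
Subtracting pairs of circle equations eliminates x²+y² and gives linear equations (the radical axes):
-213.2 x − 13.2 y = 3797.45
-163.4 x − 249.8 y = -8640.25
Solving the 2×2 system: x ≈ -20.8, y ≈ 48.2 km.
Check against K (with the unrounded x, y): √((x + 12.7)²+(y − 4.6)²) = 44.34 ≈ 44.35 km. ✓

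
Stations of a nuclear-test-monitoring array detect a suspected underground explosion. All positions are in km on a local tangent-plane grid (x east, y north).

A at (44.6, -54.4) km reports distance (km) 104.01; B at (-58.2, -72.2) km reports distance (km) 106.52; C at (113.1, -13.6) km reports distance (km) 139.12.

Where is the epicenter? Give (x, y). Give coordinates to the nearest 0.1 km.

x ≈ -19.9 km, y ≈ 27.2 km

Circle about each station: (x − 44.6)² + (y + 54.4)² = 104.01²; (x + 58.2)² + (y + 72.2)² = 106.52²; (x − 113.1)² + (y + 13.6)² = 139.12².
Subtracting pairs of circle equations eliminates x²+y² and gives linear equations (the radical axes):
-205.6 x − 35.6 y = 3123.13
137.0 x + 81.6 y = -508.24
Solving the 2×2 system: x ≈ -19.9, y ≈ 27.2 km.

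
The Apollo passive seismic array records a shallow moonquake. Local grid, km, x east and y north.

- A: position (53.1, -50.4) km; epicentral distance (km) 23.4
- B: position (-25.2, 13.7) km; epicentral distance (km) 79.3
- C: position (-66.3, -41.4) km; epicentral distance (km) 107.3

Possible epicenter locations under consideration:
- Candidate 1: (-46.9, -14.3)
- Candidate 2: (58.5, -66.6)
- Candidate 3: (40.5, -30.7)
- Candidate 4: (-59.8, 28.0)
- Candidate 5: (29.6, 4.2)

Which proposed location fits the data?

Candidate 3

For each candidate, compare |candidate − station| to the reported distance:
Candidate 1: residuals A 82.9, B 43.9, C 74.0 → max 82.9 km
Candidate 2: residuals A 6.3, B 36.7, C 20.0 → max 36.7 km
Candidate 3: residuals A 0.0, B 0.0, C 0.0 → max 0.0 km
Candidate 4: residuals A 114.1, B 41.9, C 37.6 → max 114.1 km
Candidate 5: residuals A 36.0, B 23.7, C 1.1 → max 36.0 km
Only Candidate 3 has all residuals ≈ 0.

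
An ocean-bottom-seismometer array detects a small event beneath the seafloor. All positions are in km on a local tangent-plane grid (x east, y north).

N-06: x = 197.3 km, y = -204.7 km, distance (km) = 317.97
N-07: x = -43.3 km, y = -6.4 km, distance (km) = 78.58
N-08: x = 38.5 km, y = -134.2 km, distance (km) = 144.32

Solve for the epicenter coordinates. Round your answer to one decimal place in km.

-90.4 km east, -69.3 km north

Circle about each station: (x − 197.3)² + (y + 204.7)² = 317.97²; (x + 43.3)² + (y + 6.4)² = 78.58²; (x − 38.5)² + (y + 134.2)² = 144.32².
Subtracting the N-06 equation from the N-07 and N-08 equations removes the quadratic terms:
-481.2 x + 396.6 y = 16016.57
-317.6 x + 141.0 y = 18939.17
Solving the 2×2 system: x ≈ -90.4, y ≈ -69.3 km.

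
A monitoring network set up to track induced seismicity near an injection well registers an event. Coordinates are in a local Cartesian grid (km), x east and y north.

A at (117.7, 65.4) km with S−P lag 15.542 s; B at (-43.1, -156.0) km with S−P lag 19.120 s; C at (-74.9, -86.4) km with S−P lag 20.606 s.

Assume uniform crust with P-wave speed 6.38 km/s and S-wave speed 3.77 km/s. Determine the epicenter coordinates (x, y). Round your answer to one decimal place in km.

Distance from S−P lag: d = Δt · v_P v_S / (v_P − v_S) = Δt · (6.38·3.77)/(6.38−3.77) ≈ 9.2156·Δt.
So d_A = 143.23, d_B = 176.20, d_C = 189.90 km.
Circle about each station: (x − 117.7)² + (y − 65.4)² = 143.23²; (x + 43.1)² + (y + 156.0)² = 176.20²; (x + 74.9)² + (y + 86.4)² = 189.90².
Subtracting the A equation from the B and C equations removes the quadratic terms:
-321.6 x − 442.8 y = -2468.45
-385.2 x − 303.6 y = -20602.66
Solving the 2×2 system: x ≈ 114.8, y ≈ -77.8 km.

114.8 km east, -77.8 km north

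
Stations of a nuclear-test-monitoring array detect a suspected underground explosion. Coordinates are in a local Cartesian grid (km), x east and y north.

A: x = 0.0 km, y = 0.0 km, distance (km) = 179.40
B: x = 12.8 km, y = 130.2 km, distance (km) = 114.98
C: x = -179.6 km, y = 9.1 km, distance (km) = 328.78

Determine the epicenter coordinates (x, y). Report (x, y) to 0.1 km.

x ≈ 127.7 km, y ≈ 126.0 km

Circle about each station: x² + y² = 179.40²; (x − 12.8)² + (y − 130.2)² = 114.98²; (x + 179.6)² + (y − 9.1)² = 328.78².
Subtracting the A equation from the B and C equations removes the quadratic terms:
25.6 x + 260.4 y = 36079.84
-359.2 x + 18.2 y = -43572.96
Solving the 2×2 system: x ≈ 127.7, y ≈ 126.0 km.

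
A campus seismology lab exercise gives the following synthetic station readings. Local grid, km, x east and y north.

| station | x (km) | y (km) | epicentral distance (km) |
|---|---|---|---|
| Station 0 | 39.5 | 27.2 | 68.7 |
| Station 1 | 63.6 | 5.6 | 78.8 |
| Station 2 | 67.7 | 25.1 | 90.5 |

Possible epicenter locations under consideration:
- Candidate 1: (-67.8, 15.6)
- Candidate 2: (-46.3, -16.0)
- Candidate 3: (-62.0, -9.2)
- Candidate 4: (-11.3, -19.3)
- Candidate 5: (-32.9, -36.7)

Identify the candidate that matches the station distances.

For each candidate, compare |candidate − station| to the reported distance:
Candidate 1: residuals Station 0 39.2, Station 1 53.0, Station 2 45.3 → max 53.0 km
Candidate 2: residuals Station 0 27.4, Station 1 33.2, Station 2 30.7 → max 33.2 km
Candidate 3: residuals Station 0 39.1, Station 1 47.7, Station 2 43.7 → max 47.7 km
Candidate 4: residuals Station 0 0.2, Station 1 0.1, Station 2 0.1 → max 0.2 km
Candidate 5: residuals Station 0 27.9, Station 1 26.6, Station 2 27.6 → max 27.9 km
Only Candidate 4 has all residuals ≈ 0.

Candidate 4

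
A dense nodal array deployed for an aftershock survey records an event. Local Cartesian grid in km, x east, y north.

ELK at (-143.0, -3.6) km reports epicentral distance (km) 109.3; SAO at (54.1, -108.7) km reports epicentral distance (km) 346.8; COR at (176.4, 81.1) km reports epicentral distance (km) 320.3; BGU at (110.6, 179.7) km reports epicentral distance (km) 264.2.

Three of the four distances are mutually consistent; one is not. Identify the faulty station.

Solve using three stations at a time. Using ELK, COR, BGU (subtract circle equations pairwise → linear system) gives (x, y) ≈ (-142.9, 105.5).
Distances from that point to each station vs reported:
  ELK: calculated 109.1 vs reported 109.3 → residual 0.2 km
  SAO: calculated 291.1 vs reported 346.8 → residual 55.7 km
  COR: calculated 320.2 vs reported 320.3 → residual 0.1 km
  BGU: calculated 264.1 vs reported 264.2 → residual 0.1 km
ELK, COR, BGU are mutually consistent (residuals ≈ 0); SAO is off by 55.7 km.

SAO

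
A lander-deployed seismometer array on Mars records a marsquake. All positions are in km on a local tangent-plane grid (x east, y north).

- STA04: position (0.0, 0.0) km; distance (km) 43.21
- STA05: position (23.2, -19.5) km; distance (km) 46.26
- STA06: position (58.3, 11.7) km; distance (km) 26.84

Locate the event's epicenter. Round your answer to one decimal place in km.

Circle about each station: x² + y² = 43.21²; (x − 23.2)² + (y + 19.5)² = 46.26²; (x − 58.3)² + (y − 11.7)² = 26.84².
Subtracting the STA04 equation from the STA05 and STA06 equations removes the quadratic terms:
46.4 x − 39.0 y = 645.61
116.6 x + 23.4 y = 4682.50
Solving the 2×2 system: x ≈ 35.1, y ≈ 25.2 km.

(35.1, 25.2)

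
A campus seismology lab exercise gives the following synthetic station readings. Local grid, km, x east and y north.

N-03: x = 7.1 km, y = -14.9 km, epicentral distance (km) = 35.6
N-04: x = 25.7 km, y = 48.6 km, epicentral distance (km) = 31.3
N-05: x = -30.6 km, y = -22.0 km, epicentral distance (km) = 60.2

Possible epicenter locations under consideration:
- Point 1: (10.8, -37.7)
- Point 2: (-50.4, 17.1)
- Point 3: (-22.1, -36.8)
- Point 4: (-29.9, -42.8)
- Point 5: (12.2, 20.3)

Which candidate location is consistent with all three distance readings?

For each candidate, compare |candidate − station| to the reported distance:
Point 1: residuals N-03 12.5, N-04 56.3, N-05 15.9 → max 56.3 km
Point 2: residuals N-03 30.2, N-04 51.1, N-05 16.4 → max 51.1 km
Point 3: residuals N-03 0.9, N-04 66.6, N-05 43.1 → max 66.6 km
Point 4: residuals N-03 10.7, N-04 75.7, N-05 39.4 → max 75.7 km
Point 5: residuals N-03 0.0, N-04 0.1, N-05 0.0 → max 0.1 km
Only Point 5 has all residuals ≈ 0.

Point 5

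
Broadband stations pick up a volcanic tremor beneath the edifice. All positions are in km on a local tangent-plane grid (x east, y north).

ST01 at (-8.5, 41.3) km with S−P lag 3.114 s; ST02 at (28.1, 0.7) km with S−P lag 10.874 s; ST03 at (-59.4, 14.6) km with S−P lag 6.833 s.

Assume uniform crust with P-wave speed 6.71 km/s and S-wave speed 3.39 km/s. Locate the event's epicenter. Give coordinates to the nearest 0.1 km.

-28.2 km east, 49.5 km north

Distance from S−P lag: d = Δt · v_P v_S / (v_P − v_S) = Δt · (6.71·3.39)/(6.71−3.39) ≈ 6.8515·Δt.
So d_ST01 = 21.34, d_ST02 = 74.50, d_ST03 = 46.82 km.
Circle about each station: (x + 8.5)² + (y − 41.3)² = 21.34²; (x − 28.1)² + (y − 0.7)² = 74.50²; (x + 59.4)² + (y − 14.6)² = 46.82².
Subtracting the ST01 equation from the ST02 and ST03 equations removes the quadratic terms:
73.2 x − 81.2 y = -6082.69
-101.8 x − 53.4 y = 226.86
Solving the 2×2 system: x ≈ -28.2, y ≈ 49.5 km.
Check against ST01 (with the unrounded x, y): √((x + 8.5)²+(y − 41.3)²) = 21.33 ≈ 21.34 km. ✓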